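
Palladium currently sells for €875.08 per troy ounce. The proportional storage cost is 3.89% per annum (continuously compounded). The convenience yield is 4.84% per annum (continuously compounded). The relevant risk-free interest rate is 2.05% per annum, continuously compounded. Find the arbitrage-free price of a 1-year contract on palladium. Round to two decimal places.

€884.76 per troy ounce

Net carry = r + u − y = 0.0205 + 0.0389 − 0.0484 = 0.0110
F = S·e^((r+u−y)T) = 875.08 · e^(0.0110 × 1) = 875.08 · e^0.011000
= 875.08 × 1.011061 = €884.76 per troy ounce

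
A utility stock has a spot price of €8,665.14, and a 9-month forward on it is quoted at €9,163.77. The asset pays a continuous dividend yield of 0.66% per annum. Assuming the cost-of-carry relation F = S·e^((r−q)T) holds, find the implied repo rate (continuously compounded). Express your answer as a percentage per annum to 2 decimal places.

8.12%

From F = S·e^((r−q)T): (r − q) = ln(F/S)/T
ln(9163.77/8665.14) = ln(1.057544) = 0.055949
(r − q) = 0.055949 / (9/12) = 0.074599
r = ln(F/S)/T + q = 0.074599 + 0.0066 = 0.081199
r = 8.12%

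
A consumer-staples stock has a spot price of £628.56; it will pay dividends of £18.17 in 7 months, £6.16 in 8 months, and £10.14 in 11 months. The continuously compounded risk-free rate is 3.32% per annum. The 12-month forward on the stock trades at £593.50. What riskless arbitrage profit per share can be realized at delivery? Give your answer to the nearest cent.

£21.46 per share

PV(dividends) I = 18.17·e^(−0.0332·7/12) + 6.16·e^(−0.0332·8/12) + 10.14·e^(−0.0332·11/12) = 33.6827
Fair forward F* = (S − I)·e^(rT) = (628.56 − 33.6827)·e^0.033200 = 594.8773 × 1.033757 = 614.9586
Market £593.50 < fair 614.9586: forward underpriced → reverse cash-and-carry (short the stock, invest proceeds at r, pay the dividends, go long the forward).
Profit at T = |F_mkt − F*| = |593.50 − 614.9586| = £21.46 per share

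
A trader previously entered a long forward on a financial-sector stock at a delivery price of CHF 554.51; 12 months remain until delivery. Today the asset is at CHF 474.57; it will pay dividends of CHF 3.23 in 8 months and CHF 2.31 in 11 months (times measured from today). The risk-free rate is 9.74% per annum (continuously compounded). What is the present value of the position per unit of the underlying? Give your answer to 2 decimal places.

-CHF 33.62

PV(remaining dividends) I = 3.23·e^(−0.0974·8/12) + 2.31·e^(−0.0974·11/12) = 5.1396
Current forward F = (S − I)·e^(rT) = (474.57 − 5.1396)·e^(0.0974·12/12) = 469.4304 × 1.102301 = 517.4536
Value (long) = (F − K)·e^(−rT) = (517.4536 − 554.51) × 0.907193 = -33.6173
Value = -CHF 33.62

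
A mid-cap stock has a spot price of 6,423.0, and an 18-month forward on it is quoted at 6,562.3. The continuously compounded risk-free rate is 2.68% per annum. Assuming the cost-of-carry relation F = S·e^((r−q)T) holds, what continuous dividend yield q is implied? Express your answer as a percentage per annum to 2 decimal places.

1.25%

From F = S·e^((r−q)T): (r − q) = ln(F/S)/T
ln(6562.3/6423.0) = ln(1.021688) = 0.021456
(r − q) = 0.021456 / (18/12) = 0.014304
q = r − ln(F/S)/T = 0.0268 − 0.014304 = 0.012496
q = 1.25%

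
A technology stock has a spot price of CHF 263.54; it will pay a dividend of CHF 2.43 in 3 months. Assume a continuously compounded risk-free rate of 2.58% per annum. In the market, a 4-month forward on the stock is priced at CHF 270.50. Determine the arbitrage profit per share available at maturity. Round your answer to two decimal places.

PV(dividends) I = 2.43·e^(−0.0258·3/12) = 2.4144
Fair forward F* = (S − I)·e^(rT) = (263.54 − 2.4144)·e^0.008600 = 261.1256 × 1.008637 = 263.3809
Market CHF 270.50 > fair 263.3809: forward overpriced → cash-and-carry (borrow at r, buy the stock and collect the dividends, short the forward).
Profit at T = |F_mkt − F*| = |270.50 − 263.3809| = CHF 7.12 per share

CHF 7.12 per share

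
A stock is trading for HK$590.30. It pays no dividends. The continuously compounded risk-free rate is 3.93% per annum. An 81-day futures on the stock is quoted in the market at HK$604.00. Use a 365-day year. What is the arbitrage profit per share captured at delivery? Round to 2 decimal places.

HK$8.53 per share

Fair futures: F* = S·e^(carry·T), with carry = r = 0.0393
F* = 590.30 · e^(0.0393 × 81/365) = 590.30 · e^0.008721 = 590.30 × 1.008759 = HK$595.4704
Market HK$604.00 > fair HK$595.4704: forward overpriced → cash-and-carry (buy spot, short the forward).
At maturity, profit = |F_mkt − F*| = |604.00 − 595.4704| = HK$8.53 per share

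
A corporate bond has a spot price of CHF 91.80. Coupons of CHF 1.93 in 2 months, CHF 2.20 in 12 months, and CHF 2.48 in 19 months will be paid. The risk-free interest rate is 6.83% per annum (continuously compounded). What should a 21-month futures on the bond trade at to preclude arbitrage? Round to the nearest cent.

CHF 96.48

PV(coupons) I = 1.93·e^(−0.0683·2/12) + 2.20·e^(−0.0683·12/12) + 2.48·e^(−0.0683·19/12)
I = 1.9082 + 2.0548 + 2.2258 = 6.1888
F = (S − I)·e^(rT) = (91.80 − 6.1888) · e^(0.0683·21/12)
= 85.6112 · e^0.119525 = 85.6112 × 1.126961 = CHF 96.48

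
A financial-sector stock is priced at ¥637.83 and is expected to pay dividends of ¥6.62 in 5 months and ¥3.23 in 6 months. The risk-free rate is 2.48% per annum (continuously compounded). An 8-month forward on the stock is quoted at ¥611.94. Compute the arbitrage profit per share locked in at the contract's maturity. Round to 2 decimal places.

¥26.62 per share

PV(dividends) I = 6.62·e^(−0.0248·5/12) + 3.23·e^(−0.0248·6/12) = 9.7421
Fair forward F* = (S − I)·e^(rT) = (637.83 − 9.7421)·e^0.016533 = 628.0879 × 1.016670 = 638.5581
Market ¥611.94 < fair 638.5581: forward underpriced → reverse cash-and-carry (short the stock, invest proceeds at r, pay the dividends, go long the forward).
Profit at T = |F_mkt − F*| = |611.94 − 638.5581| = ¥26.62 per share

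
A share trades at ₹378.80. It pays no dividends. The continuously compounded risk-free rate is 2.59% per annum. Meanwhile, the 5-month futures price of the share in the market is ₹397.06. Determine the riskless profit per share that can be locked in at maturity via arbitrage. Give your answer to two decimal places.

Fair futures: F* = S·e^(carry·T), with carry = r = 0.0259
F* = 378.80 · e^(0.0259 × 5/12) = 378.80 · e^0.010792 = 378.80 × 1.010850 = ₹382.9100
Market ₹397.06 > fair ₹382.9100: forward overpriced → cash-and-carry (buy spot, short the forward).
At maturity, profit = |F_mkt − F*| = |397.06 − 382.9100| = ₹14.15 per share

₹14.15 per share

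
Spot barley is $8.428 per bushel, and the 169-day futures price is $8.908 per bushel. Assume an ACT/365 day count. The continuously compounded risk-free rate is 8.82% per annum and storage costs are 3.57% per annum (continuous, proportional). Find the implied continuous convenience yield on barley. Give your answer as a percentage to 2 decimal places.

0.43%

F = S·e^((r+u−y)T) ⇒ (r+u−y) = ln(F/S)/T
ln(8.908/8.428) = 0.055390; /T ⇒ 0.119629
y = r + u − ln(F/S)/T = 0.0882 + 0.0357 − 0.119629 = 0.004271
y = 0.43%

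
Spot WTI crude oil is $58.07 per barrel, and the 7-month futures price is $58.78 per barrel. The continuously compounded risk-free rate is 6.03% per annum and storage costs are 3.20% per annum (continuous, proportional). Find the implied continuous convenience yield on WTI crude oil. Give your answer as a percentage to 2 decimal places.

7.15%

F = S·e^((r+u−y)T) ⇒ (r+u−y) = ln(F/S)/T
ln(58.78/58.07) = 0.012152; /T ⇒ 0.020832
y = r + u − ln(F/S)/T = 0.0603 + 0.0320 − 0.020832 = 0.071468
y = 7.15%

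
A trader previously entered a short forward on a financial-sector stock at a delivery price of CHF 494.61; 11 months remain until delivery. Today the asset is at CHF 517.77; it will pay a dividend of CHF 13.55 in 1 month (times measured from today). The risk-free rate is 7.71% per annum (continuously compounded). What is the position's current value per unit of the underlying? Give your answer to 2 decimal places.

-CHF 43.45

PV(remaining dividends) I = 13.55·e^(−0.0771·1/12) = 13.4632
Current forward F = (S − I)·e^(rT) = (517.77 − 13.4632)·e^(0.0771·11/12) = 504.3068 × 1.073232 = 541.2382
Value (long) = (F − K)·e^(−rT) = (541.2382 − 494.61) × 0.931765 = 43.4465
Short position value = −(long value) = -CHF 43.45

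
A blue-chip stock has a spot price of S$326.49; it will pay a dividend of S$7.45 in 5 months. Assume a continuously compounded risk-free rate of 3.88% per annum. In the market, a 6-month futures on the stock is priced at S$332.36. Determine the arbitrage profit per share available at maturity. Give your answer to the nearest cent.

S$6.95 per share

PV(dividends) I = 7.45·e^(−0.0388·5/12) = 7.3305
Fair futures F* = (S − I)·e^(rT) = (326.49 − 7.3305)·e^0.019400 = 319.1595 × 1.019589 = 325.4115
Market S$332.36 > fair 325.4115: forward overpriced → cash-and-carry (borrow at r, buy the stock and collect the dividends, short the forward).
Profit at T = |F_mkt − F*| = |332.36 − 325.4115| = S$6.95 per share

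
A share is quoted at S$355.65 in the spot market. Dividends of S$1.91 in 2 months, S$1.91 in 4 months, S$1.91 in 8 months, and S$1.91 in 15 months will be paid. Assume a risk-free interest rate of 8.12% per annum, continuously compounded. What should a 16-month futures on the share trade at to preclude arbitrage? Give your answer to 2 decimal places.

PV(dividends) I = 1.91·e^(−0.0812·2/12) + 1.91·e^(−0.0812·4/12) + 1.91·e^(−0.0812·8/12) + 1.91·e^(−0.0812·15/12)
I = 1.8843 + 1.8590 + 1.8094 + 1.7256 = 7.2783
F = (S − I)·e^(rT) = (355.65 − 7.2783) · e^(0.0812·16/12)
= 348.3717 · e^0.108267 = 348.3717 × 1.114345 = S$388.21

S$388.21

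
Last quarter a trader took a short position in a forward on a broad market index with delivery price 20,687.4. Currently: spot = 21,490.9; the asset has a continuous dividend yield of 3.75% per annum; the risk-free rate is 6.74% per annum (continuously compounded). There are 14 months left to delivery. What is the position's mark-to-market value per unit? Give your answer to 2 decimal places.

Current fair forward for the remaining 14 months: F = S·e^((r − q)·T), (r − q) = 0.0674 − 0.0375 = 0.0299
F = 21490.9 · e^(0.0299 × 14/12) = 21490.9 × 1.03549889 = 22253.8031
Value of long forward = (F − K)·e^(−rT) = (22253.8031 − 20687.4) · e^(−0.0674·14/12)
= 1566.4031 × 0.92437880 = 1447.95
Short position value = −(long value) = -1447.95

-1447.95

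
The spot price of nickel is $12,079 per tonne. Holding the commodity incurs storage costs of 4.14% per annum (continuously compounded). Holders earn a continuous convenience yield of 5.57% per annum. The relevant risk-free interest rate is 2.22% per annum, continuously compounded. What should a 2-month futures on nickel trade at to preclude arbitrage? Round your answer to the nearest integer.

Net carry = r + u − y = 0.0222 + 0.0414 − 0.0557 = 0.0079
F = S·e^((r+u−y)T) = 12079 · e^(0.0079 × 2/12) = 12079 · e^0.001317
= 12079 × 1.001318 = $12,095 per tonne

$12,095 per tonne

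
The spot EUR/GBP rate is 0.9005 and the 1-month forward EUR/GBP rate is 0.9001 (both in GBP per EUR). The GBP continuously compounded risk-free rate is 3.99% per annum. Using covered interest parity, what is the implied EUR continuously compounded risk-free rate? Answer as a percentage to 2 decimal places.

4.52%

F = S·e^((r_GBP − r_EUR)T) ⇒ r_EUR = r_GBP − ln(F/S)/T
ln(0.9001/0.9005) = -0.000444; /(1/12) = -0.005328
r_EUR = 0.0399 + 0.005328 = 0.045228
r_EUR = 4.52%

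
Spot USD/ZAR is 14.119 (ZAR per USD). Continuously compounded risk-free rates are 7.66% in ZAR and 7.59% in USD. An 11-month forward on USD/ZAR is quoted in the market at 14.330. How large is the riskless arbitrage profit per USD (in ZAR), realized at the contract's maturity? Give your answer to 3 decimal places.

0.202 per USD (in ZAR)

Fair forward: F* = S·e^(carry·T), with carry = (r_ZAR − r_USD) = 0.0766 − 0.0759 = 0.0007
F* = 14.119 · e^(0.0007 × 11/12) = 14.119 · e^0.000642 = 14.119 × 1.000642 = 14.1281
Market 14.330 > fair 14.1281: forward overpriced → cash-and-carry (buy spot, short the forward).
At maturity, profit = |F_mkt − F*| = |14.330 − 14.1281| = 0.202 per USD (in ZAR)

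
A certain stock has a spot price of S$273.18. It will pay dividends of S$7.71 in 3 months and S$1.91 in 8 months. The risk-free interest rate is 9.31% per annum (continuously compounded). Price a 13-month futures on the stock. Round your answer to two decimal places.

PV(dividends) I = 7.71·e^(−0.0931·3/12) + 1.91·e^(−0.0931·8/12)
I = 7.5326 + 1.7951 = 9.3277
F = (S − I)·e^(rT) = (273.18 − 9.3277) · e^(0.0931·13/12)
= 263.8523 · e^0.100858 = 263.8523 × 1.106120 = S$291.85

S$291.85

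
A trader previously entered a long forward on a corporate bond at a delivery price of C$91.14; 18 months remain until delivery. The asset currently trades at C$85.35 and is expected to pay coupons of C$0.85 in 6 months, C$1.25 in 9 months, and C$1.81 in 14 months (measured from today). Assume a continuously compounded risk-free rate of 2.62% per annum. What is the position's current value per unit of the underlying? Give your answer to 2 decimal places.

-C$6.10

PV(remaining coupons) I = 0.85·e^(−0.0262·6/12) + 1.25·e^(−0.0262·9/12) + 1.81·e^(−0.0262·14/12) = 3.8201
Current forward F = (S − I)·e^(rT) = (85.35 − 3.8201)·e^(0.0262·18/12) = 81.5299 × 1.040082 = 84.7978
Value (long) = (F − K)·e^(−rT) = (84.7978 − 91.14) × 0.961462 = -6.0978
Value = -C$6.10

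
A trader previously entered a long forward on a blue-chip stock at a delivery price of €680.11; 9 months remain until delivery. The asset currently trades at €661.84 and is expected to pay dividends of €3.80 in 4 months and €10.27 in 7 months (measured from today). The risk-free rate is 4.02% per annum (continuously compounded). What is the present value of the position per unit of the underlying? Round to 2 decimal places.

-€11.85

PV(remaining dividends) I = 3.80·e^(−0.0402·4/12) + 10.27·e^(−0.0402·7/12) = 13.7814
Current forward F = (S − I)·e^(rT) = (661.84 − 13.7814)·e^(0.0402·9/12) = 648.0586 × 1.030609 = 667.8950
Value (long) = (F − K)·e^(−rT) = (667.8950 − 680.11) × 0.970300 = -11.8522
Value = -€11.85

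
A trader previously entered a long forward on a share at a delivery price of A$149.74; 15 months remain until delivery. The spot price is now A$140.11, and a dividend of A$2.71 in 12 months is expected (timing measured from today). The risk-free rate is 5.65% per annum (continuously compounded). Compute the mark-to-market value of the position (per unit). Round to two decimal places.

-A$1.98

PV(remaining dividends) I = 2.71·e^(−0.0565·12/12) = 2.5611
Current forward F = (S − I)·e^(rT) = (140.11 − 2.5611)·e^(0.0565·15/12) = 137.5489 × 1.073179 = 147.6146
Value (long) = (F − K)·e^(−rT) = (147.6146 − 149.74) × 0.931811 = -1.9805
Value = -A$1.98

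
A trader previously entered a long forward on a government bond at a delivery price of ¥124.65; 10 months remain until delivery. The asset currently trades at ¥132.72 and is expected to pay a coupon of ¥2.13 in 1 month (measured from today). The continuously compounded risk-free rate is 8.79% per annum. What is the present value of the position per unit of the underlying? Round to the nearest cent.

PV(remaining coupons) I = 2.13·e^(−0.0879·1/12) = 2.1145
Current forward F = (S − I)·e^(rT) = (132.72 − 2.1145)·e^(0.0879·10/12) = 130.6055 × 1.076000 = 140.5315
Value (long) = (F − K)·e^(−rT) = (140.5315 − 124.65) × 0.929368 = 14.7598
Value = ¥14.76

¥14.76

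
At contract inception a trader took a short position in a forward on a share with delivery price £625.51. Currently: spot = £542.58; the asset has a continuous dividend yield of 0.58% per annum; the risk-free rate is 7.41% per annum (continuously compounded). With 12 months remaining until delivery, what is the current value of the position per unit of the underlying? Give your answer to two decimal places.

Current fair forward for the remaining 12 months: F = S·e^((r − q)·T), (r − q) = 0.0741 − 0.0058 = 0.0683
F = 542.58 · e^(0.0683 × 12/12) = 542.58 × 1.070686 = 580.9328
Value of long forward = (F − K)·e^(−rT) = (580.9328 − 625.51) · e^(−0.0741·12/12)
= -44.5772 × 0.928579 = -41.39
Short position value = −(long value) = £41.39

£41.39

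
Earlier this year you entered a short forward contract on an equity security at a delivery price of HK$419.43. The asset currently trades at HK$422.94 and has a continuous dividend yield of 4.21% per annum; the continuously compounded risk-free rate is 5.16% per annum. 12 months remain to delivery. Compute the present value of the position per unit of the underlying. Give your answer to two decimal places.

Current fair forward for the remaining 12 months: F = S·e^((r − q)·T), (r − q) = 0.0516 − 0.0421 = 0.0095
F = 422.94 · e^(0.0095 × 12/12) = 422.94 × 1.009545 = 426.9770
Value of long forward = (F − K)·e^(−rT) = (426.9770 − 419.43) · e^(−0.0516·12/12)
= 7.5470 × 0.949709 = 7.17
Short position value = −(long value) = -HK$7.17

-HK$7.17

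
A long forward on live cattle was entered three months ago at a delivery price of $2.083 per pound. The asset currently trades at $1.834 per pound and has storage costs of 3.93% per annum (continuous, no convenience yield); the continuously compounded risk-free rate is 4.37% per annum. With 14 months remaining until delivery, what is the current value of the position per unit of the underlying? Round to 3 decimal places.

-$0.059 per pound

Current fair forward for the remaining 14 months: F = S·e^((r + u)·T), (r + u) = 0.0437 + 0.0393 = 0.0830
F = 1.834 · e^(0.0830 × 14/12) = 1.834 × 1.101677 = 2.0205
Value of long forward = (F − K)·e^(−rT) = (2.0205 − 2.083) · e^(−0.0437·14/12)
= -0.0625 × 0.950295 = -0.059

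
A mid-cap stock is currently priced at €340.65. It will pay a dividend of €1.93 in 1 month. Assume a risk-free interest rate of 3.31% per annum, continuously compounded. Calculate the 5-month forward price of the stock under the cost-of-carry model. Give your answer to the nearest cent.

PV(dividends) I = 1.93·e^(−0.0331·1/12)
I = 1.9247
F = (S − I)·e^(rT) = (340.65 − 1.9247) · e^(0.0331·5/12)
= 338.7253 · e^0.013792 = 338.7253 × 1.013888 = €343.43

€343.43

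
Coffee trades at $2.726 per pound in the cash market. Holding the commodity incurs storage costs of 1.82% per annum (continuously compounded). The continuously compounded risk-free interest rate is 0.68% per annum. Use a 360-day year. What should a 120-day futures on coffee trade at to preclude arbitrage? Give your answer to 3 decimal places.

Net carry = r + u − y = 0.0068 + 0.0182 − 0.0000 = 0.0250
F = S·e^((r+u−y)T) = 2.726 · e^(0.0250 × 120/360) = 2.726 · e^0.008333
= 2.726 × 1.008368 = $2.749 per pound

$2.749 per pound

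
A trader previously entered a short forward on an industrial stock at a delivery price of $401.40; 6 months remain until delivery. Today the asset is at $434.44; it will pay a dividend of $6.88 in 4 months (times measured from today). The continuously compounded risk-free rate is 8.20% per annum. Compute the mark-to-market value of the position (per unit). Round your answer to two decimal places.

PV(remaining dividends) I = 6.88·e^(−0.0820·4/12) = 6.6945
Current forward F = (S − I)·e^(rT) = (434.44 − 6.6945)·e^(0.0820·6/12) = 427.7455 × 1.041852 = 445.6475
Value (long) = (F − K)·e^(−rT) = (445.6475 − 401.40) × 0.959829 = 42.4700
Short position value = −(long value) = -$42.47

-$42.47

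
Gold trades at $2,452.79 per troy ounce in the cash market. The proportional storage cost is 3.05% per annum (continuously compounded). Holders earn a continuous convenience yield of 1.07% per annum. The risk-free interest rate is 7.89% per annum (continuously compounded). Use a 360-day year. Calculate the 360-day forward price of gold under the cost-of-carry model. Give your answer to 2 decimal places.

$2,707.23 per troy ounce

Net carry = r + u − y = 0.0789 + 0.0305 − 0.0107 = 0.0987
F = S·e^((r+u−y)T) = 2452.79 · e^(0.0987 × 360/360) = 2452.79 · e^0.09870000
= 2452.79 × 1.10373513 = $2,707.23 per troy ounce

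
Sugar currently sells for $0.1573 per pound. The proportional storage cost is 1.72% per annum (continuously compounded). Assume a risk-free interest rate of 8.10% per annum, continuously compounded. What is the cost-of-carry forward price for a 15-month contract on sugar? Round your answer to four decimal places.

Net carry = r + u − y = 0.0810 + 0.0172 − 0.0000 = 0.0982
F = S·e^((r+u−y)T) = 0.1573 · e^(0.0982 × 15/12) = 0.1573 · e^0.122750
= 0.1573 × 1.130602 = $0.1778 per pound

$0.1778 per pound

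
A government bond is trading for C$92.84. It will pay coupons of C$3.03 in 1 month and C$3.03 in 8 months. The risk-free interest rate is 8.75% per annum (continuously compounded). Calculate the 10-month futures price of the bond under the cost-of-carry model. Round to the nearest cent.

C$93.55

PV(coupons) I = 3.03·e^(−0.0875·1/12) + 3.03·e^(−0.0875·8/12)
I = 3.0080 + 2.8583 = 5.8663
F = (S − I)·e^(rT) = (92.84 − 5.8663) · e^(0.0875·10/12)
= 86.9737 · e^0.072917 = 86.9737 × 1.075641 = C$93.55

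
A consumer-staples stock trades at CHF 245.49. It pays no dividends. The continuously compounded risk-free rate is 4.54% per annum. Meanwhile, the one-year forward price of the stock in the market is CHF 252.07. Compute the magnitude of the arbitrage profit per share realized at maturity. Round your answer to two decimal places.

CHF 4.82 per share

Fair forward: F* = S·e^(carry·T), with carry = r = 0.0454
F* = 245.49 · e^(0.0454 × 12/12) = 245.49 · e^0.045400 = 245.49 × 1.046446 = CHF 256.8920
Market CHF 252.07 < fair CHF 256.8920: forward underpriced → reverse cash-and-carry (short spot, go long the forward).
At maturity, profit = |F_mkt − F*| = |252.07 − 256.8920| = CHF 4.82 per share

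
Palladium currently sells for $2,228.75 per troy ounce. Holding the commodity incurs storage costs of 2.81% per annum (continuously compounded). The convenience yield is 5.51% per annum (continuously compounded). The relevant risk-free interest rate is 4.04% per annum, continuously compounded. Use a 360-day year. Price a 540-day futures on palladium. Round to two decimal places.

$2,274.00 per troy ounce

Net carry = r + u − y = 0.0404 + 0.0281 − 0.0551 = 0.0134
F = S·e^((r+u−y)T) = 2228.75 · e^(0.0134 × 540/360) = 2228.75 · e^0.02010000
= 2228.75 × 1.02030337 = $2,274.00 per troy ounce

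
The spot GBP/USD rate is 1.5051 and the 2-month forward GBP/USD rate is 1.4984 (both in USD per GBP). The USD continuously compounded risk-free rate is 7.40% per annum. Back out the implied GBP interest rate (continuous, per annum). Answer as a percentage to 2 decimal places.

10.08%

F = S·e^((r_USD − r_GBP)T) ⇒ r_GBP = r_USD − ln(F/S)/T
ln(1.4984/1.5051) = -0.004461; /(2/12) = -0.026766
r_GBP = 0.0740 + 0.026766 = 0.100766
r_GBP = 10.08%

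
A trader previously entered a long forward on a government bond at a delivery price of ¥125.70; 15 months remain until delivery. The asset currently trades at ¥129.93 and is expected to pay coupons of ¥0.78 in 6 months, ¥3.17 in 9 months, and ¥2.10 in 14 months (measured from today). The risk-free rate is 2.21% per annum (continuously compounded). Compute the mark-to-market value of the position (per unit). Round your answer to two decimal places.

¥1.72

PV(remaining coupons) I = 0.78·e^(−0.0221·6/12) + 3.17·e^(−0.0221·9/12) + 2.10·e^(−0.0221·14/12) = 5.9359
Current forward F = (S − I)·e^(rT) = (129.93 − 5.9359)·e^(0.0221·15/12) = 123.9941 × 1.028010 = 127.4672
Value (long) = (F − K)·e^(−rT) = (127.4672 − 125.70) × 0.972753 = 1.7190
Value = ¥1.72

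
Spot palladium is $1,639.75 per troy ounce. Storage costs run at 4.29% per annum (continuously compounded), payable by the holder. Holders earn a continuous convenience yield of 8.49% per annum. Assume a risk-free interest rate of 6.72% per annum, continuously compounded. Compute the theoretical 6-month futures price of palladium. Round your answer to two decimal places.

Net carry = r + u − y = 0.0672 + 0.0429 − 0.0849 = 0.0252
F = S·e^((r+u−y)T) = 1639.75 · e^(0.0252 × 6/12) = 1639.75 · e^0.01260000
= 1639.75 × 1.01267971 = $1,660.54 per troy ounce

$1,660.54 per troy ounce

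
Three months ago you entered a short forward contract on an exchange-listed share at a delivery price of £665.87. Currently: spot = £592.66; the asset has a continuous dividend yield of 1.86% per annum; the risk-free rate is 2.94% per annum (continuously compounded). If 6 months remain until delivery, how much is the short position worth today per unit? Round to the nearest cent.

Current fair forward for the remaining 6 months: F = S·e^((r − q)·T), (r − q) = 0.0294 − 0.0186 = 0.0108
F = 592.66 · e^(0.0108 × 6/12) = 592.66 × 1.005415 = 595.8693
Value of long forward = (F − K)·e^(−rT) = (595.8693 − 665.87) · e^(−0.0294·6/12)
= -70.0007 × 0.985408 = -68.98
Short position value = −(long value) = £68.98

£68.98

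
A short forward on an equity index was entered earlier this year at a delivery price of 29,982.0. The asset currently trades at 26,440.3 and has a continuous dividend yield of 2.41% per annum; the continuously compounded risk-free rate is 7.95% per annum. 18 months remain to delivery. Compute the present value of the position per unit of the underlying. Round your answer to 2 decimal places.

Current fair forward for the remaining 18 months: F = S·e^((r − q)·T), (r − q) = 0.0795 − 0.0241 = 0.0554
F = 26440.3 · e^(0.0554 × 18/12) = 26440.3 × 1.08665047 = 28731.3644
Value of long forward = (F − K)·e^(−rT) = (28731.3644 − 29982.0) · e^(−0.0795·18/12)
= -1250.6356 × 0.88758588 = -1110.05
Short position value = −(long value) = 1110.05

1110.05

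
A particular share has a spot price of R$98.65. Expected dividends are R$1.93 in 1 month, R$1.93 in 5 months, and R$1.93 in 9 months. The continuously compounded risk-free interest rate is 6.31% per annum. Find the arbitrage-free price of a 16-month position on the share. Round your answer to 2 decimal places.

R$101.17

PV(dividends) I = 1.93·e^(−0.0631·1/12) + 1.93·e^(−0.0631·5/12) + 1.93·e^(−0.0631·9/12)
I = 1.9199 + 1.8799 + 1.8408 = 5.6406
F = (S − I)·e^(rT) = (98.65 − 5.6406) · e^(0.0631·16/12)
= 93.0094 · e^0.084133 = 93.0094 × 1.087774 = R$101.17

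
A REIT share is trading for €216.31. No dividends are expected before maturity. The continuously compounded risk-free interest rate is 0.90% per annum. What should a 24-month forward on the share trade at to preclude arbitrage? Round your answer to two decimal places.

€220.24

F = S·e^(rT) = 216.31 · e^(0.0090 × 24/12)
= 216.31 · e^0.018000 = 216.31 × 1.018163
F = €220.24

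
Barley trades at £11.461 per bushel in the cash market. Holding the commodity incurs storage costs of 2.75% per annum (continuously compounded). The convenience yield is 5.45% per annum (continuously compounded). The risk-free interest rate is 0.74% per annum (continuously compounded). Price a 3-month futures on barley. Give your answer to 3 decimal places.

£11.405 per bushel

Net carry = r + u − y = 0.0074 + 0.0275 − 0.0545 = -0.0196
F = S·e^((r+u−y)T) = 11.461 · e^(-0.0196 × 3/12) = 11.461 · e^-0.004900
= 11.461 × 0.995112 = £11.405 per bushel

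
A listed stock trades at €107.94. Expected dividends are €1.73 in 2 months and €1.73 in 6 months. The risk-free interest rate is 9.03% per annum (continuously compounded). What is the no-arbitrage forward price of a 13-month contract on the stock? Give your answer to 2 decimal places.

PV(dividends) I = 1.73·e^(−0.0903·2/12) + 1.73·e^(−0.0903·6/12)
I = 1.7042 + 1.6536 = 3.3578
F = (S − I)·e^(rT) = (107.94 − 3.3578) · e^(0.0903·13/12)
= 104.5822 · e^0.097825 = 104.5822 × 1.102770 = €115.33

€115.33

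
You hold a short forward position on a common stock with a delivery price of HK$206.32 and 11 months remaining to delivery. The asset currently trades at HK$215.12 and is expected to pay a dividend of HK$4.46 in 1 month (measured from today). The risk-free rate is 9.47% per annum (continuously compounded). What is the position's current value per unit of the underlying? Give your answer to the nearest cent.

-HK$21.53

PV(remaining dividends) I = 4.46·e^(−0.0947·1/12) = 4.4249
Current forward F = (S − I)·e^(rT) = (215.12 − 4.4249)·e^(0.0947·11/12) = 210.6951 × 1.090688 = 229.8026
Value (long) = (F − K)·e^(−rT) = (229.8026 − 206.32) × 0.916853 = 21.5301
Short position value = −(long value) = -HK$21.53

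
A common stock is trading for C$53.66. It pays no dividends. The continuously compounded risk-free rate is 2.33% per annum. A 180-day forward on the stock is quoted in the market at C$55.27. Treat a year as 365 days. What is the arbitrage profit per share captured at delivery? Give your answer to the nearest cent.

Fair forward: F* = S·e^(carry·T), with carry = r = 0.0233
F* = 53.66 · e^(0.0233 × 180/365) = 53.66 · e^0.011490 = 53.66 × 1.011556 = C$54.2801
Market C$55.27 > fair C$54.2801: forward overpriced → cash-and-carry (buy spot, short the forward).
At maturity, profit = |F_mkt − F*| = |55.27 − 54.2801| = C$0.99 per share

C$0.99 per share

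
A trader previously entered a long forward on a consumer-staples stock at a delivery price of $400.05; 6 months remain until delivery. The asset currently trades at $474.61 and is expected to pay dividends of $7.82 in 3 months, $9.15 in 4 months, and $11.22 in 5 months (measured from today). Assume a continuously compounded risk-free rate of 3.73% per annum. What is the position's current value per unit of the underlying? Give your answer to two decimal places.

PV(remaining dividends) I = 7.82·e^(−0.0373·3/12) + 9.15·e^(−0.0373·4/12) + 11.22·e^(−0.0373·5/12) = 27.8313
Current forward F = (S − I)·e^(rT) = (474.61 − 27.8313)·e^(0.0373·6/12) = 446.7787 × 1.018825 = 455.1893
Value (long) = (F − K)·e^(−rT) = (455.1893 − 400.05) × 0.981523 = 54.1205
Value = $54.12

$54.12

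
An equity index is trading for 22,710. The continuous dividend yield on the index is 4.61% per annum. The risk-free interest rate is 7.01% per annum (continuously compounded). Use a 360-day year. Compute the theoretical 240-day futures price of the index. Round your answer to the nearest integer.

23,076

F = S·e^((r − q)T) = 22710 · e^((0.0701 − 0.0461) × 240/360)
= 22710 · e^0.016000 = 22710 × 1.016129
F = 23,076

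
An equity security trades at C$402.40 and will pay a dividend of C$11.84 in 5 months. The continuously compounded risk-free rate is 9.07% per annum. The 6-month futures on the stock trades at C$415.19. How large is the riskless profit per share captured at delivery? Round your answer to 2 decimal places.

C$6.05 per share

PV(dividends) I = 11.84·e^(−0.0907·5/12) = 11.4009
Fair futures F* = (S − I)·e^(rT) = (402.40 − 11.4009)·e^0.045350 = 390.9991 × 1.046394 = 409.1391
Market C$415.19 > fair 409.1391: forward overpriced → cash-and-carry (borrow at r, buy the stock and collect the dividends, short the forward).
Profit at T = |F_mkt − F*| = |415.19 − 409.1391| = C$6.05 per share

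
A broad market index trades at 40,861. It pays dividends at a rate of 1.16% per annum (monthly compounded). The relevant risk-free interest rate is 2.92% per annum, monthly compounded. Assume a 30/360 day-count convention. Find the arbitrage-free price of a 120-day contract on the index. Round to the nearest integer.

F = S · (1+r/12)^(12T) / (1+q/12)^(12T)
= 40861 × 1.009769 / 1.003872 = 40861 × 1.005874
F = 41,101

41,101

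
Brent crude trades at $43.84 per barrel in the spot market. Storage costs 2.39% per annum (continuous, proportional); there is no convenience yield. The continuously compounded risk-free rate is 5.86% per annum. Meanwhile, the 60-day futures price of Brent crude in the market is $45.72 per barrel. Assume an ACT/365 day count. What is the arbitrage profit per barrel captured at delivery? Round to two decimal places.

Fair futures: F* = S·e^(carry·T), with carry = (r + u) = 0.0586 + 0.0239 = 0.0825
F* = 43.84 · e^(0.0825 × 60/365) = 43.84 · e^0.013562 = 43.84 × 1.013654 = $44.4386
Market $45.72 > fair $44.4386: forward overpriced → cash-and-carry (buy spot, short the forward).
At maturity, profit = |F_mkt − F*| = |45.72 − 44.4386| = $1.28 per barrel

$1.28 per barrel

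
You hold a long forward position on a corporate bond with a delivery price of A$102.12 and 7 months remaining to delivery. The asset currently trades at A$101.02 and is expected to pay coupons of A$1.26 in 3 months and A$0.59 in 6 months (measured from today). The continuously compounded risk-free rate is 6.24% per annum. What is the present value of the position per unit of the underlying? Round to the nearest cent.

PV(remaining coupons) I = 1.26·e^(−0.0624·3/12) + 0.59·e^(−0.0624·6/12) = 1.8124
Current forward F = (S − I)·e^(rT) = (101.02 − 1.8124)·e^(0.0624·7/12) = 99.2076 × 1.037071 = 102.8853
Value (long) = (F − K)·e^(−rT) = (102.8853 − 102.12) × 0.964255 = 0.7379
Value = A$0.74

A$0.74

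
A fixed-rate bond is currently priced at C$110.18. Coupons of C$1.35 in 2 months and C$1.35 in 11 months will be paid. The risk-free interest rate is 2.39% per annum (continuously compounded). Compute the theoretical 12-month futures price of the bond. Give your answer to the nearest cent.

PV(coupons) I = 1.35·e^(−0.0239·2/12) + 1.35·e^(−0.0239·11/12)
I = 1.3446 + 1.3207 = 2.6653
F = (S − I)·e^(rT) = (110.18 − 2.6653) · e^(0.0239·12/12)
= 107.5147 · e^0.023900 = 107.5147 × 1.024188 = C$110.12

C$110.12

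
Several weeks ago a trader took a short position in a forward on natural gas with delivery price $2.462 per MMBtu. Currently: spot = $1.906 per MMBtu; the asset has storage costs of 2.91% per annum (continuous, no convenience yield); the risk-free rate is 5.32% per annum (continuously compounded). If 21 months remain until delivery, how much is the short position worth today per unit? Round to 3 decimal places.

$0.238 per MMBtu

Current fair forward for the remaining 21 months: F = S·e^((r + u)·T), (r + u) = 0.0532 + 0.0291 = 0.0823
F = 1.906 · e^(0.0823 × 21/12) = 1.906 × 1.154913 = 2.2013
Value of long forward = (F − K)·e^(−rT) = (2.2013 − 2.462) · e^(−0.0532·21/12)
= -0.2607 × 0.911102 = -0.238
Short position value = −(long value) = $0.238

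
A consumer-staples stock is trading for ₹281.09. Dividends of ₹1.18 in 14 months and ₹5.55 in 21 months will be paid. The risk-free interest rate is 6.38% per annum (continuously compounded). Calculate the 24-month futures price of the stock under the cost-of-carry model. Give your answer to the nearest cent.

PV(dividends) I = 1.18·e^(−0.0638·14/12) + 5.55·e^(−0.0638·21/12)
I = 1.0954 + 4.9637 = 6.0591
F = (S − I)·e^(rT) = (281.09 − 6.0591) · e^(0.0638·24/12)
= 275.0309 · e^0.127600 = 275.0309 × 1.136098 = ₹312.46

₹312.46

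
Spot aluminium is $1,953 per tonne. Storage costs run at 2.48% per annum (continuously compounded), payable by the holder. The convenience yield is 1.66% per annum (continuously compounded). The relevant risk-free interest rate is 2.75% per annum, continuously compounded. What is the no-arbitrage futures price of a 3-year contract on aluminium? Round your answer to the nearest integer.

Net carry = r + u − y = 0.0275 + 0.0248 − 0.0166 = 0.0357
F = S·e^((r+u−y)T) = 1953 · e^(0.0357 × 3) = 1953 · e^0.107100
= 1953 × 1.113046 = $2,174 per tonne

$2,174 per tonne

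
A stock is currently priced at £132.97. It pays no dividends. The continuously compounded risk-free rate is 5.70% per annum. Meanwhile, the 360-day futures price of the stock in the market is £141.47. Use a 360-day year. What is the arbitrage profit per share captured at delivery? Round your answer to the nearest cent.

Fair futures: F* = S·e^(carry·T), with carry = r = 0.0570
F* = 132.97 · e^(0.0570 × 360/360) = 132.97 · e^0.057000 = 132.97 × 1.058656 = £140.7695
Market £141.47 > fair £140.7695: forward overpriced → cash-and-carry (buy spot, short the forward).
At maturity, profit = |F_mkt − F*| = |141.47 − 140.7695| = £0.70 per share

£0.70 per share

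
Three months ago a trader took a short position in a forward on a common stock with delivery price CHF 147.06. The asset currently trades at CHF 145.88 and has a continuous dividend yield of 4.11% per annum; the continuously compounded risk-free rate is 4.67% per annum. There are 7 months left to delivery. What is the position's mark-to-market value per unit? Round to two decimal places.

Current fair forward for the remaining 7 months: F = S·e^((r − q)·T), (r − q) = 0.0467 − 0.0411 = 0.0056
F = 145.88 · e^(0.0056 × 7/12) = 145.88 × 1.003272 = 146.3573
Value of long forward = (F − K)·e^(−rT) = (146.3573 − 147.06) · e^(−0.0467·7/12)
= -0.7027 × 0.973126 = -0.68
Short position value = −(long value) = CHF 0.68

CHF 0.68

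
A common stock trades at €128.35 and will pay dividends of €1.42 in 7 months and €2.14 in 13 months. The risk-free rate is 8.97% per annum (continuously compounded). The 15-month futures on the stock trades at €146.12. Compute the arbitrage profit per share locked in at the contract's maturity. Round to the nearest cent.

PV(dividends) I = 1.42·e^(−0.0897·7/12) + 2.14·e^(−0.0897·13/12) = 3.2894
Fair futures F* = (S − I)·e^(rT) = (128.35 − 3.2894)·e^0.112125 = 125.0606 × 1.118653 = 139.8994
Market €146.12 > fair 139.8994: forward overpriced → cash-and-carry (borrow at r, buy the stock and collect the dividends, short the forward).
Profit at T = |F_mkt − F*| = |146.12 − 139.8994| = €6.22 per share

€6.22 per share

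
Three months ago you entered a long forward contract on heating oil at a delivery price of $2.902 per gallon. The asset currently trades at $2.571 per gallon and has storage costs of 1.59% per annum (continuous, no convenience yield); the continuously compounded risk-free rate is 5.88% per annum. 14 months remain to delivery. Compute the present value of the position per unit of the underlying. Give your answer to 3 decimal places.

Current fair forward for the remaining 14 months: F = S·e^((r + u)·T), (r + u) = 0.0588 + 0.0159 = 0.0747
F = 2.571 · e^(0.0747 × 14/12) = 2.571 × 1.091060 = 2.8051
Value of long forward = (F − K)·e^(−rT) = (2.8051 − 2.902) · e^(−0.0588·14/12)
= -0.0969 × 0.933700 = -0.090

-$0.090 per gallon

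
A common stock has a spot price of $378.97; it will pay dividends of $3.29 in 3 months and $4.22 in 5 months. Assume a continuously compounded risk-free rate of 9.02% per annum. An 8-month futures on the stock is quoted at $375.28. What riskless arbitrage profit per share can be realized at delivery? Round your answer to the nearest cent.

$19.45 per share

PV(dividends) I = 3.29·e^(−0.0902·3/12) + 4.22·e^(−0.0902·5/12) = 7.2810
Fair futures F* = (S − I)·e^(rT) = (378.97 − 7.2810)·e^0.060133 = 371.6890 × 1.061978 = 394.7255
Market $375.28 < fair 394.7255: forward underpriced → reverse cash-and-carry (short the stock, invest proceeds at r, pay the dividends, go long the forward).
Profit at T = |F_mkt − F*| = |375.28 − 394.7255| = $19.45 per share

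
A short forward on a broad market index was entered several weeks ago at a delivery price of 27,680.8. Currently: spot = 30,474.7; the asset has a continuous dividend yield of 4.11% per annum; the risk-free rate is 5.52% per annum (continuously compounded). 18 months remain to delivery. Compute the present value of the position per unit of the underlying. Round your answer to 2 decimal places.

-3171.52

Current fair forward for the remaining 18 months: F = S·e^((r − q)·T), (r − q) = 0.0552 − 0.0411 = 0.0141
F = 30474.7 · e^(0.0141 × 18/12) = 30474.7 × 1.02137525 = 31126.1043
Value of long forward = (F − K)·e^(−rT) = (31126.1043 − 27680.8) · e^(−0.0552·18/12)
= 3445.3043 × 0.92053524 = 3171.52
Short position value = −(long value) = -3171.52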